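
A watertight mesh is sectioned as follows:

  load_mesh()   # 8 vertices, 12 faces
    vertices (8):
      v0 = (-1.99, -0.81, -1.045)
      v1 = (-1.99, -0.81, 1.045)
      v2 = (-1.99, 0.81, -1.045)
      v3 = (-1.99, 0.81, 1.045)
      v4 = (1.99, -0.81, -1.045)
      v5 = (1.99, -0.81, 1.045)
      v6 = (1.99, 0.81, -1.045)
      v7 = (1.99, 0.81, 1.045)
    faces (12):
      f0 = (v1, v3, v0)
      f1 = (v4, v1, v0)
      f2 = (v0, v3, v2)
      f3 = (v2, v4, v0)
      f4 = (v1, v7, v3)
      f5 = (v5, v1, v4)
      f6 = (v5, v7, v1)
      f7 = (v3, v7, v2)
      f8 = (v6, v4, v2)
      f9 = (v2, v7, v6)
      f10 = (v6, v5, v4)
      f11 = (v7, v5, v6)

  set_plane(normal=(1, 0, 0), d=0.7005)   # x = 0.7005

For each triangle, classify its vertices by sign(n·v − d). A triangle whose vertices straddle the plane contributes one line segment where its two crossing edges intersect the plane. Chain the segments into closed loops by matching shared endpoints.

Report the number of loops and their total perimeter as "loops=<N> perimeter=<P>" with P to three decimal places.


loops=1 perimeter=7.420

Straddling triangles (8 of 12):
  (v4,v1,v0) [+--] → (0.7005, -0.81, -0.367851)–(0.7005, -0.81, -1.045)  len=0.6771
  (v2,v4,v0) [-+-] → (0.7005, -0.285128, -1.045)–(0.7005, -0.81, -1.045)  len=0.5249
  (v1,v7,v3) [-+-] → (0.7005, 0.285128, 1.045)–(0.7005, 0.81, 1.045)  len=0.5249
  (v5,v1,v4) [+-+] → (0.7005, -0.81, 1.045)–(0.7005, -0.81, -0.367851)  len=1.4129
  (v5,v7,v1) [++-] → (0.7005, 0.285128, 1.045)–(0.7005, -0.81, 1.045)  len=1.0951
  (v3,v7,v2) [-+-] → (0.7005, 0.81, 1.045)–(0.7005, 0.81, 0.367851)  len=0.6771
  (v6,v4,v2) [++-] → (0.7005, -0.285128, -1.045)–(0.7005, 0.81, -1.045)  len=1.0951
  (v2,v7,v6) [-++] → (0.7005, 0.81, 0.367851)–(0.7005, 0.81, -1.045)  len=1.4129

Chained into 1 loop(s):
  loop 1: 8 segments, perimeter = 7.4200
Total perimeter = 7.420


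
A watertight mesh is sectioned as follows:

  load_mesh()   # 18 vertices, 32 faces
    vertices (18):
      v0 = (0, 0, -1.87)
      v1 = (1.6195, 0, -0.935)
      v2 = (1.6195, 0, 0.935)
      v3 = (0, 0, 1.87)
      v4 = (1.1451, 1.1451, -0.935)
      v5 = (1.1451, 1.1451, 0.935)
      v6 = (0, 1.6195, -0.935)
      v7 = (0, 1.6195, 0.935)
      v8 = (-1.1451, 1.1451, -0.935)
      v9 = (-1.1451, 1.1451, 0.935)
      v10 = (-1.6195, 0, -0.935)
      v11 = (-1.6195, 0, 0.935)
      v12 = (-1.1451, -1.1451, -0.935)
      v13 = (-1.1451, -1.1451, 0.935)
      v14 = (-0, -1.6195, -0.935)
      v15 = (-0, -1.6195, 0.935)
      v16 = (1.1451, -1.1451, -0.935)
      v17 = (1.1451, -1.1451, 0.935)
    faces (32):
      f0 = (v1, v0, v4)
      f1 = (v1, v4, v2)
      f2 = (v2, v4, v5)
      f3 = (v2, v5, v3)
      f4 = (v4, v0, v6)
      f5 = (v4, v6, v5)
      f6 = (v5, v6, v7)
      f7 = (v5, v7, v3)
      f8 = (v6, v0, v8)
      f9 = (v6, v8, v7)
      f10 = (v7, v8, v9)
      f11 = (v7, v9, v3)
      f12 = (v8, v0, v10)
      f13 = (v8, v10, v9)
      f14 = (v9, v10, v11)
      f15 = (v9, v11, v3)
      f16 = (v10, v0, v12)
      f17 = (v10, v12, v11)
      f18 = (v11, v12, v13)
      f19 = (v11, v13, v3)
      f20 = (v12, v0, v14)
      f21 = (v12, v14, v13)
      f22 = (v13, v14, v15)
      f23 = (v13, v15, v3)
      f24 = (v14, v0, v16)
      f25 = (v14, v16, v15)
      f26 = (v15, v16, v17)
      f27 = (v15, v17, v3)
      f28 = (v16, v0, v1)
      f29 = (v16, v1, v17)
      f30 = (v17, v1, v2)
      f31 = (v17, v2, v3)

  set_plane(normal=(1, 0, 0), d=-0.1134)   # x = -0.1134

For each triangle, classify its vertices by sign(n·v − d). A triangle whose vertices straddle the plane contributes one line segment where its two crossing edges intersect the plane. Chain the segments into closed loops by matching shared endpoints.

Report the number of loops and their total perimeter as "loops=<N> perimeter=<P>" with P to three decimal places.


Straddling triangles (12 of 32):
  (v6,v0,v8) [++-] → (-0.1134, 0.1134, -1.77741)–(-0.1134, 1.57252, -0.935)  len=1.6848
  (v6,v8,v7) [+-+] → (-0.1134, 1.57252, -0.935)–(-0.1134, 1.57252, 0.749813)  len=1.6848
  (v7,v8,v9) [+--] → (-0.1134, 1.57252, 0.749813)–(-0.1134, 1.57252, 0.935)  len=0.1852
  (v7,v9,v3) [+-+] → (-0.1134, 1.57252, 0.935)–(-0.1134, 0.1134, 1.77741)  len=1.6848
  (v8,v0,v10) [-+-] → (-0.1134, 0.1134, -1.77741)–(-0.1134, 0, -1.80453)  len=0.1166
  (v9,v11,v3) [--+] → (-0.1134, 0, 1.80453)–(-0.1134, 0.1134, 1.77741)  len=0.1166
  (v10,v0,v12) [-+-] → (-0.1134, 0, -1.80453)–(-0.1134, -0.1134, -1.77741)  len=0.1166
  (v11,v13,v3) [--+] → (-0.1134, -0.1134, 1.77741)–(-0.1134, 0, 1.80453)  len=0.1166
  (v12,v0,v14) [-++] → (-0.1134, -0.1134, -1.77741)–(-0.1134, -1.57252, -0.935)  len=1.6848
  (v12,v14,v13) [-+-] → (-0.1134, -1.57252, -0.935)–(-0.1134, -1.57252, -0.749813)  len=0.1852
  (v13,v14,v15) [-++] → (-0.1134, -1.57252, -0.749813)–(-0.1134, -1.57252, 0.935)  len=1.6848
  (v13,v15,v3) [-++] → (-0.1134, -1.57252, 0.935)–(-0.1134, -0.1134, 1.77741)  len=1.6848

Chained into 1 loop(s):
  loop 1: 12 segments, perimeter = 10.9457
Total perimeter = 10.946

loops=1 perimeter=10.946


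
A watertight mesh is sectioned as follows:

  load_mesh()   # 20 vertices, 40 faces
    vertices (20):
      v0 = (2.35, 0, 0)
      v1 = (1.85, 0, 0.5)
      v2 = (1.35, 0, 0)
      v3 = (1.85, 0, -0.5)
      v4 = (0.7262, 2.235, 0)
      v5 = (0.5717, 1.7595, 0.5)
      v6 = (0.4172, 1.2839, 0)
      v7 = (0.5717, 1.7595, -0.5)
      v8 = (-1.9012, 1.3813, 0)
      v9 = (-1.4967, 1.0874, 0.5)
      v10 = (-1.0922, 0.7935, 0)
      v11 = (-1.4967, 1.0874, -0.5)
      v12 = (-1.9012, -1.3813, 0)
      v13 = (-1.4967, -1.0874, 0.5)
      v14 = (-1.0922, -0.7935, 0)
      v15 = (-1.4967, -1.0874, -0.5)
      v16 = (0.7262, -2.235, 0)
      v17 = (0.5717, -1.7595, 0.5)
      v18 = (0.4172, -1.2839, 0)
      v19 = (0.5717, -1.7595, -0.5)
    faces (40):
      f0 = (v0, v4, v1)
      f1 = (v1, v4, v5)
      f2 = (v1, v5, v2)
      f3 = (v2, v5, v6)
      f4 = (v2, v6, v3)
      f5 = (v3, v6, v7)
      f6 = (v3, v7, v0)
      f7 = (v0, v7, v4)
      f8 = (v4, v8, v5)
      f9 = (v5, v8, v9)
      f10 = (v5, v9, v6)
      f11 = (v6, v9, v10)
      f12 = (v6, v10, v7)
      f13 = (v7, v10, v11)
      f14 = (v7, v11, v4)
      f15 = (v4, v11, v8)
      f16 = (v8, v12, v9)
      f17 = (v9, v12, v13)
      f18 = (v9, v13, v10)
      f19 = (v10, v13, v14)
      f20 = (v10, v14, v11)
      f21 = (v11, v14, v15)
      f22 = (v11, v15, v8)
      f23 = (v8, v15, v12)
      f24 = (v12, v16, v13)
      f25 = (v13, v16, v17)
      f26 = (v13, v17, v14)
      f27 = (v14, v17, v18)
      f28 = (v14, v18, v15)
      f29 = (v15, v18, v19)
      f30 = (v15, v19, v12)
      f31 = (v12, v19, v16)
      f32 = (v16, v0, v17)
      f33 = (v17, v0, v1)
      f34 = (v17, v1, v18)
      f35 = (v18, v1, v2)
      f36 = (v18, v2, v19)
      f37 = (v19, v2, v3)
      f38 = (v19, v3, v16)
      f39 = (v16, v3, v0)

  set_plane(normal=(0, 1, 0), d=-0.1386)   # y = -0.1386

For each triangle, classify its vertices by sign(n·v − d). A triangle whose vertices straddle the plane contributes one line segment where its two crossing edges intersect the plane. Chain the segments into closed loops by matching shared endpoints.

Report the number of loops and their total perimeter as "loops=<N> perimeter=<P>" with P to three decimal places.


Straddling triangles (16 of 40):
  (v8,v12,v9) [+-+] → (-1.9012, -0.1386, 0)–(-1.69758, -0.1386, 0.251691)  len=0.3237
  (v9,v12,v13) [+--] → (-1.69758, -0.1386, 0.251691)–(-1.4967, -0.1386, 0.5)  len=0.3194
  (v9,v13,v10) [+-+] → (-1.4967, -0.1386, 0.5)–(-1.29265, -0.1386, 0.24778)  len=0.3244
  (v10,v13,v14) [+--] → (-1.29265, -0.1386, 0.24778)–(-1.0922, -0.1386, 0)  len=0.3187
  (v10,v14,v11) [+-+] → (-1.0922, -0.1386, 0)–(-1.23304, -0.1386, -0.174092)  len=0.2239
  (v11,v14,v15) [+--] → (-1.23304, -0.1386, -0.174092)–(-1.4967, -0.1386, -0.5)  len=0.4192
  (v11,v15,v8) [+-+] → (-1.4967, -0.1386, -0.5)–(-1.65216, -0.1386, -0.307834)  len=0.2472
  (v8,v15,v12) [+--] → (-1.65216, -0.1386, -0.307834)–(-1.9012, -0.1386, 0)  len=0.3960
  (v16,v0,v17) [-+-] → (2.2493, -0.1386, 0)–(2.20992, -0.1386, 0.0393862)  len=0.0557
  (v17,v0,v1) [-++] → (2.20992, -0.1386, 0.0393862)–(1.74931, -0.1386, 0.5)  len=0.6514
  (v17,v1,v18) [-+-] → (1.74931, -0.1386, 0.5)–(1.69533, -0.1386, 0.446024)  len=0.0763
  (v18,v1,v2) [-++] → (1.69533, -0.1386, 0.446024)–(1.2493, -0.1386, 0)  len=0.6308
  (v18,v2,v19) [-+-] → (1.2493, -0.1386, 0)–(1.28869, -0.1386, -0.0393862)  len=0.0557
  (v19,v2,v3) [-++] → (1.28869, -0.1386, -0.0393862)–(1.74931, -0.1386, -0.5)  len=0.6514
  (v19,v3,v16) [-+-] → (1.74931, -0.1386, -0.5)–(1.78031, -0.1386, -0.468993)  len=0.0438
  (v16,v3,v0) [-++] → (1.78031, -0.1386, -0.468993)–(2.2493, -0.1386, 0)  len=0.6633

Chained into 2 loop(s):
  loop 1: 8 segments, perimeter = 2.5725
  loop 2: 8 segments, perimeter = 2.8284
Total perimeter = 5.401

loops=2 perimeter=5.401


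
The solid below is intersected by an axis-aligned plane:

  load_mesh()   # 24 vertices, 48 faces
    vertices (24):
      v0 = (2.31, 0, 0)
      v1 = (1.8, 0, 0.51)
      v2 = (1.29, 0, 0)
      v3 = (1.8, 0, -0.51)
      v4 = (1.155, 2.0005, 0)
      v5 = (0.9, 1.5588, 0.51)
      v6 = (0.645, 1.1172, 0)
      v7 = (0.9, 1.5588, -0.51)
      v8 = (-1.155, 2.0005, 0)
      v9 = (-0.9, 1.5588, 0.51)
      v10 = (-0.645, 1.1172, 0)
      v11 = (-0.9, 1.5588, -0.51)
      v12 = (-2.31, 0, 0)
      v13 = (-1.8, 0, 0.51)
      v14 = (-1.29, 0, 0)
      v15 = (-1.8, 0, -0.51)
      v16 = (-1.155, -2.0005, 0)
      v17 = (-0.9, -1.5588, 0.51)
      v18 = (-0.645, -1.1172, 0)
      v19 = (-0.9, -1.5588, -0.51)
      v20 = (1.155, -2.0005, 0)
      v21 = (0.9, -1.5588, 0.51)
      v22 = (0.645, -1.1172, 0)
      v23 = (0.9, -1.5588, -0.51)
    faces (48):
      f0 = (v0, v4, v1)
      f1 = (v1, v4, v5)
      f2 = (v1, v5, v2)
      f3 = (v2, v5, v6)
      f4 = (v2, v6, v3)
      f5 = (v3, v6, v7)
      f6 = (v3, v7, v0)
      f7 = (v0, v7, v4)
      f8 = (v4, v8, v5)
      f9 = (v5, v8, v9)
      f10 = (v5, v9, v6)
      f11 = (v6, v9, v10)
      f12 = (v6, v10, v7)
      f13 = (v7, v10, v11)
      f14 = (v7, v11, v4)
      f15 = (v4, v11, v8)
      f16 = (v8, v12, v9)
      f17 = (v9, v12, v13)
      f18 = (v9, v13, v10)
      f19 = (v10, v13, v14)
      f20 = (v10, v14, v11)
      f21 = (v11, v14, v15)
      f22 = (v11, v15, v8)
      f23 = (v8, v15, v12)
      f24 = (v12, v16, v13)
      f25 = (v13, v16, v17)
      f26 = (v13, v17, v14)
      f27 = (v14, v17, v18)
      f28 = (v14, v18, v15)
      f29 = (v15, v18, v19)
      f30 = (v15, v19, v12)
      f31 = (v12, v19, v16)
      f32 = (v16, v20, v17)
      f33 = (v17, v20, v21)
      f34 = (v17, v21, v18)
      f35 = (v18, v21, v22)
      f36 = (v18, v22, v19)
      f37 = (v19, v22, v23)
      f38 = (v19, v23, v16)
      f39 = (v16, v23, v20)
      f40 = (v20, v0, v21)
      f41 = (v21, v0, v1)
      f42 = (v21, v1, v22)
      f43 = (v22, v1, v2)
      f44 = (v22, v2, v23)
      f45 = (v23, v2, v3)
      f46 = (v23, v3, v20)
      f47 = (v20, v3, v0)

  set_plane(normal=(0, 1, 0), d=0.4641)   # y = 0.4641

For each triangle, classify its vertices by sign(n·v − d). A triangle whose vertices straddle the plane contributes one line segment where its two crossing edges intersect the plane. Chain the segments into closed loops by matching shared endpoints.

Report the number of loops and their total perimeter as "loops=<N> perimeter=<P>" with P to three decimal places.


loops=2 perimeter=5.770

Straddling triangles (16 of 48):
  (v0,v4,v1) [-+-] → (2.04205, 0.4641, 0)–(1.65037, 0.4641, 0.391684)  len=0.5539
  (v1,v4,v5) [-++] → (1.65037, 0.4641, 0.391684)–(1.53204, 0.4641, 0.51)  len=0.1673
  (v1,v5,v2) [-+-] → (1.53204, 0.4641, 0.51)–(1.17389, 0.4641, 0.151842)  len=0.5065
  (v2,v5,v6) [-++] → (1.17389, 0.4641, 0.151842)–(1.02206, 0.4641, 0)  len=0.2147
  (v2,v6,v3) [-+-] → (1.02206, 0.4641, 0)–(1.3202, 0.4641, -0.298139)  len=0.4216
  (v3,v6,v7) [-++] → (1.3202, 0.4641, -0.298139)–(1.53204, 0.4641, -0.51)  len=0.2996
  (v3,v7,v0) [-+-] → (1.53204, 0.4641, -0.51)–(1.8902, 0.4641, -0.151842)  len=0.5065
  (v0,v7,v4) [-++] → (1.8902, 0.4641, -0.151842)–(2.04205, 0.4641, 0)  len=0.2147
  (v8,v12,v9) [+-+] → (-2.04205, 0.4641, 0)–(-1.8902, 0.4641, 0.151842)  len=0.2147
  (v9,v12,v13) [+--] → (-1.8902, 0.4641, 0.151842)–(-1.53204, 0.4641, 0.51)  len=0.5065
  (v9,v13,v10) [+-+] → (-1.53204, 0.4641, 0.51)–(-1.3202, 0.4641, 0.298139)  len=0.2996
  (v10,v13,v14) [+--] → (-1.3202, 0.4641, 0.298139)–(-1.02206, 0.4641, 0)  len=0.4216
  (v10,v14,v11) [+-+] → (-1.02206, 0.4641, 0)–(-1.17389, 0.4641, -0.151842)  len=0.2147
  (v11,v14,v15) [+--] → (-1.17389, 0.4641, -0.151842)–(-1.53204, 0.4641, -0.51)  len=0.5065
  (v11,v15,v8) [+-+] → (-1.53204, 0.4641, -0.51)–(-1.65037, 0.4641, -0.391684)  len=0.1673
  (v8,v15,v12) [+--] → (-1.65037, 0.4641, -0.391684)–(-2.04205, 0.4641, 0)  len=0.5539

Chained into 2 loop(s):
  loop 1: 8 segments, perimeter = 2.8850
  loop 2: 8 segments, perimeter = 2.8850
Total perimeter = 5.770


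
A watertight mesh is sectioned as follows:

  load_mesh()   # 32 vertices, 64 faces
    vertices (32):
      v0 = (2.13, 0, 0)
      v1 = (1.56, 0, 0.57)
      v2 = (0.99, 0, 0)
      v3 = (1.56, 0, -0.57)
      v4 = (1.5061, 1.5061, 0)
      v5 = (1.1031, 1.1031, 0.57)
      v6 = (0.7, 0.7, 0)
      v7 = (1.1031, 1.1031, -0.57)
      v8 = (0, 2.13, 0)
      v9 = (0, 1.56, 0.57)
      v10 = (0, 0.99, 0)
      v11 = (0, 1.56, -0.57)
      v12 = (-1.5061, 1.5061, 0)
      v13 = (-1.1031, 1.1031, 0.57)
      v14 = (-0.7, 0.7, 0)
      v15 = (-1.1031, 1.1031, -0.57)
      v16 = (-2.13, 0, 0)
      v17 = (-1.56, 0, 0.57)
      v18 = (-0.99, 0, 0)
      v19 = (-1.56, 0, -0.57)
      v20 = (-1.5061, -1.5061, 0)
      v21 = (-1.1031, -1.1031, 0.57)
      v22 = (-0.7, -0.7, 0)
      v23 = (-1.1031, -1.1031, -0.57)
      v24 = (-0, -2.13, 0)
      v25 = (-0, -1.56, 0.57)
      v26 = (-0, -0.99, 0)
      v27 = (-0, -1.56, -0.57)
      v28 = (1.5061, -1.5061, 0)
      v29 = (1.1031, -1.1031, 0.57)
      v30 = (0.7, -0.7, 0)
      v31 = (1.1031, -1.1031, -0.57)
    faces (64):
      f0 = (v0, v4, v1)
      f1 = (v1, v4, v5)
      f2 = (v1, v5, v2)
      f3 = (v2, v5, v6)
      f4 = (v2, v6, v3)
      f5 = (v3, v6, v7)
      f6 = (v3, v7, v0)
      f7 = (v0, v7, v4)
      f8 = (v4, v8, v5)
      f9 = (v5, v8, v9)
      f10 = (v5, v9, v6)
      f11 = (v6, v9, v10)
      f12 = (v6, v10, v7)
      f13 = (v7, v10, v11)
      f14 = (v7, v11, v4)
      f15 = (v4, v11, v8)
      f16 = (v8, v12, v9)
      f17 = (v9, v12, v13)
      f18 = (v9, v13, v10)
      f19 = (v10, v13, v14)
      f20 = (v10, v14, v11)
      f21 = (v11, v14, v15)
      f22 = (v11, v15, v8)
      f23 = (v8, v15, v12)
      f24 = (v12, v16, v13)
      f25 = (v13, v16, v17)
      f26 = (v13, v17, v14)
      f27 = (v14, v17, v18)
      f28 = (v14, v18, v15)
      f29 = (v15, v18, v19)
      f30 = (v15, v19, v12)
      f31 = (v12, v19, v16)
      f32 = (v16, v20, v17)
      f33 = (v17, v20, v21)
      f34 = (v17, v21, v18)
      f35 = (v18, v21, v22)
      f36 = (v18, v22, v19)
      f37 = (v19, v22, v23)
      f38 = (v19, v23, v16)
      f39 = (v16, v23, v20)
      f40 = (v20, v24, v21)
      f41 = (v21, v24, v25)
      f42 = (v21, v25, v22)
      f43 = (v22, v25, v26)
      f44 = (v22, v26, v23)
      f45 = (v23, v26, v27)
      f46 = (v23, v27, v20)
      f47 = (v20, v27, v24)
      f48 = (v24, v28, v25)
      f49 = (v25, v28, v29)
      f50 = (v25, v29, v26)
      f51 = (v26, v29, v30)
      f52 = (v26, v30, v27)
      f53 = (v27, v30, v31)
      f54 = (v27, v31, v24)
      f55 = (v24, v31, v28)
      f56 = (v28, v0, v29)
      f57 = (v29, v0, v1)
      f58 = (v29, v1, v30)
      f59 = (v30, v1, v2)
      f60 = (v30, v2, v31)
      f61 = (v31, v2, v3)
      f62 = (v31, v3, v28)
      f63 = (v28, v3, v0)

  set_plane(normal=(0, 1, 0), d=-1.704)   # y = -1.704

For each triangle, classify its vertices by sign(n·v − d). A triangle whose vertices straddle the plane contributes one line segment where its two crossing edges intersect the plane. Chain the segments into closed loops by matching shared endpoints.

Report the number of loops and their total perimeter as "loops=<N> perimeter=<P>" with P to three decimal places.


Straddling triangles (6 of 64):
  (v20,v24,v21) [+-+] → (-1.02837, -1.704, 0)–(-0.457611, -1.704, 0.236459)  len=0.6178
  (v21,v24,v25) [+-+] → (-0.457611, -1.704, 0.236459)–(0, -1.704, 0.426)  len=0.4953
  (v20,v27,v24) [++-] → (0, -1.704, -0.426)–(-1.02837, -1.704, 0)  len=1.1131
  (v24,v28,v25) [-++] → (1.02837, -1.704, 0)–(0, -1.704, 0.426)  len=1.1131
  (v27,v31,v24) [++-] → (0.457611, -1.704, -0.236459)–(0, -1.704, -0.426)  len=0.4953
  (v24,v31,v28) [-++] → (0.457611, -1.704, -0.236459)–(1.02837, -1.704, 0)  len=0.6178

Chained into 1 loop(s):
  loop 1: 6 segments, perimeter = 4.4524
Total perimeter = 4.452

loops=1 perimeter=4.452


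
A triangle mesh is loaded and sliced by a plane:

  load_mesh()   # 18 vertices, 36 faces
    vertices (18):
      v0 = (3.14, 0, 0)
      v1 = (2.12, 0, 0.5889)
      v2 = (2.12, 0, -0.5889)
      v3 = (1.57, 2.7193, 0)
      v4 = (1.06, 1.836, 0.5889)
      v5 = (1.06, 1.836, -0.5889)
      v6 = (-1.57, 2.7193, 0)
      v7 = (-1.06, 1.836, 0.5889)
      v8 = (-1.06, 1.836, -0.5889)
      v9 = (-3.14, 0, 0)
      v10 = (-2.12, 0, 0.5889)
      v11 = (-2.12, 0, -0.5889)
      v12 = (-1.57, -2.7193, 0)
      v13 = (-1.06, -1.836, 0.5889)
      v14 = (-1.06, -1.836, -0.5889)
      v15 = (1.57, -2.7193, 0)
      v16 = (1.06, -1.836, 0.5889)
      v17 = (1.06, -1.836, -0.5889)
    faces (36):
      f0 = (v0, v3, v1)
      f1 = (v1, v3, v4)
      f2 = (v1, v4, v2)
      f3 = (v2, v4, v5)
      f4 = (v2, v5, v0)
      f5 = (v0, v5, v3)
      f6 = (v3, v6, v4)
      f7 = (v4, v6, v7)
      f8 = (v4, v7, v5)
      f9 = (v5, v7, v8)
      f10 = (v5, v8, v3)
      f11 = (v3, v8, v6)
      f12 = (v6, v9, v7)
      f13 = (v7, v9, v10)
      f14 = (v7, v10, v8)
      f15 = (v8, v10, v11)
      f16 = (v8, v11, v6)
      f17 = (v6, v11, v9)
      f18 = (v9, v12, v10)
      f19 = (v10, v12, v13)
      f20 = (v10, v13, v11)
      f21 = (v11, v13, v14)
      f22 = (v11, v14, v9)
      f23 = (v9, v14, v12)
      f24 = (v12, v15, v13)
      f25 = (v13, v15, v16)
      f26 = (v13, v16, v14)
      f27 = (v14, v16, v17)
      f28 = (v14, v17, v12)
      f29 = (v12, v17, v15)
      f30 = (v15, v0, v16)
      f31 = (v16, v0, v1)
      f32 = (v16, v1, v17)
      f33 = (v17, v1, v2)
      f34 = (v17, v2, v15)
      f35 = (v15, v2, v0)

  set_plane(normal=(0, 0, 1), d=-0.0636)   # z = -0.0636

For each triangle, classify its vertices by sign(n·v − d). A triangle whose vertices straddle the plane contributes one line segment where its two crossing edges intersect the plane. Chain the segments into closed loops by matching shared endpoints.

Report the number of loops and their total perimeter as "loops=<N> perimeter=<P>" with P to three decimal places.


loops=2 perimeter=30.899

Straddling triangles (24 of 36):
  (v1,v4,v2) [++-] → (1.64724, 0.818858, -0.0636)–(2.12, 0, -0.0636)  len=0.9455
  (v2,v4,v5) [-+-] → (1.64724, 0.818858, -0.0636)–(1.06, 1.836, -0.0636)  len=1.1745
  (v2,v5,v0) [--+] → (2.91536, 0.198284, -0.0636)–(3.02984, 0, -0.0636)  len=0.2290
  (v0,v5,v3) [+-+] → (2.91536, 0.198284, -0.0636)–(1.51492, 2.62391, -0.0636)  len=2.8009
  (v4,v7,v5) [++-] → (0.114478, 1.836, -0.0636)–(1.06, 1.836, -0.0636)  len=0.9455
  (v5,v7,v8) [-+-] → (0.114478, 1.836, -0.0636)–(-1.06, 1.836, -0.0636)  len=1.1745
  (v5,v8,v3) [--+] → (1.28597, 2.62391, -0.0636)–(1.51492, 2.62391, -0.0636)  len=0.2290
  (v3,v8,v6) [+-+] → (1.28597, 2.62391, -0.0636)–(-1.51492, 2.62391, -0.0636)  len=2.8009
  (v7,v10,v8) [++-] → (-1.53276, 1.01714, -0.0636)–(-1.06, 1.836, -0.0636)  len=0.9455
  (v8,v10,v11) [-+-] → (-1.53276, 1.01714, -0.0636)–(-2.12, 0, -0.0636)  len=1.1745
  (v8,v11,v6) [--+] → (-1.6294, 2.42562, -0.0636)–(-1.51492, 2.62391, -0.0636)  len=0.2290
  (v6,v11,v9) [+-+] → (-1.6294, 2.42562, -0.0636)–(-3.02984, 0, -0.0636)  len=2.8009
  (v10,v13,v11) [++-] → (-1.64724, -0.818858, -0.0636)–(-2.12, 0, -0.0636)  len=0.9455
  (v11,v13,v14) [-+-] → (-1.64724, -0.818858, -0.0636)–(-1.06, -1.836, -0.0636)  len=1.1745
  (v11,v14,v9) [--+] → (-2.91536, -0.198284, -0.0636)–(-3.02984, 0, -0.0636)  len=0.2290
  (v9,v14,v12) [+-+] → (-2.91536, -0.198284, -0.0636)–(-1.51492, -2.62391, -0.0636)  len=2.8009
  (v13,v16,v14) [++-] → (-0.114478, -1.836, -0.0636)–(-1.06, -1.836, -0.0636)  len=0.9455
  (v14,v16,v17) [-+-] → (-0.114478, -1.836, -0.0636)–(1.06, -1.836, -0.0636)  len=1.1745
  (v14,v17,v12) [--+] → (-1.28597, -2.62391, -0.0636)–(-1.51492, -2.62391, -0.0636)  len=0.2290
  (v12,v17,v15) [+-+] → (-1.28597, -2.62391, -0.0636)–(1.51492, -2.62391, -0.0636)  len=2.8009
  (v16,v1,v17) [++-] → (1.53276, -1.01714, -0.0636)–(1.06, -1.836, -0.0636)  len=0.9455
  (v17,v1,v2) [-+-] → (1.53276, -1.01714, -0.0636)–(2.12, 0, -0.0636)  len=1.1745
  (v17,v2,v15) [--+] → (1.6294, -2.42562, -0.0636)–(1.51492, -2.62391, -0.0636)  len=0.2290
  (v15,v2,v0) [+-+] → (1.6294, -2.42562, -0.0636)–(3.02984, 0, -0.0636)  len=2.8009

Chained into 2 loop(s):
  loop 1: 12 segments, perimeter = 12.7201
  loop 2: 12 segments, perimeter = 18.1790
Total perimeter = 30.899


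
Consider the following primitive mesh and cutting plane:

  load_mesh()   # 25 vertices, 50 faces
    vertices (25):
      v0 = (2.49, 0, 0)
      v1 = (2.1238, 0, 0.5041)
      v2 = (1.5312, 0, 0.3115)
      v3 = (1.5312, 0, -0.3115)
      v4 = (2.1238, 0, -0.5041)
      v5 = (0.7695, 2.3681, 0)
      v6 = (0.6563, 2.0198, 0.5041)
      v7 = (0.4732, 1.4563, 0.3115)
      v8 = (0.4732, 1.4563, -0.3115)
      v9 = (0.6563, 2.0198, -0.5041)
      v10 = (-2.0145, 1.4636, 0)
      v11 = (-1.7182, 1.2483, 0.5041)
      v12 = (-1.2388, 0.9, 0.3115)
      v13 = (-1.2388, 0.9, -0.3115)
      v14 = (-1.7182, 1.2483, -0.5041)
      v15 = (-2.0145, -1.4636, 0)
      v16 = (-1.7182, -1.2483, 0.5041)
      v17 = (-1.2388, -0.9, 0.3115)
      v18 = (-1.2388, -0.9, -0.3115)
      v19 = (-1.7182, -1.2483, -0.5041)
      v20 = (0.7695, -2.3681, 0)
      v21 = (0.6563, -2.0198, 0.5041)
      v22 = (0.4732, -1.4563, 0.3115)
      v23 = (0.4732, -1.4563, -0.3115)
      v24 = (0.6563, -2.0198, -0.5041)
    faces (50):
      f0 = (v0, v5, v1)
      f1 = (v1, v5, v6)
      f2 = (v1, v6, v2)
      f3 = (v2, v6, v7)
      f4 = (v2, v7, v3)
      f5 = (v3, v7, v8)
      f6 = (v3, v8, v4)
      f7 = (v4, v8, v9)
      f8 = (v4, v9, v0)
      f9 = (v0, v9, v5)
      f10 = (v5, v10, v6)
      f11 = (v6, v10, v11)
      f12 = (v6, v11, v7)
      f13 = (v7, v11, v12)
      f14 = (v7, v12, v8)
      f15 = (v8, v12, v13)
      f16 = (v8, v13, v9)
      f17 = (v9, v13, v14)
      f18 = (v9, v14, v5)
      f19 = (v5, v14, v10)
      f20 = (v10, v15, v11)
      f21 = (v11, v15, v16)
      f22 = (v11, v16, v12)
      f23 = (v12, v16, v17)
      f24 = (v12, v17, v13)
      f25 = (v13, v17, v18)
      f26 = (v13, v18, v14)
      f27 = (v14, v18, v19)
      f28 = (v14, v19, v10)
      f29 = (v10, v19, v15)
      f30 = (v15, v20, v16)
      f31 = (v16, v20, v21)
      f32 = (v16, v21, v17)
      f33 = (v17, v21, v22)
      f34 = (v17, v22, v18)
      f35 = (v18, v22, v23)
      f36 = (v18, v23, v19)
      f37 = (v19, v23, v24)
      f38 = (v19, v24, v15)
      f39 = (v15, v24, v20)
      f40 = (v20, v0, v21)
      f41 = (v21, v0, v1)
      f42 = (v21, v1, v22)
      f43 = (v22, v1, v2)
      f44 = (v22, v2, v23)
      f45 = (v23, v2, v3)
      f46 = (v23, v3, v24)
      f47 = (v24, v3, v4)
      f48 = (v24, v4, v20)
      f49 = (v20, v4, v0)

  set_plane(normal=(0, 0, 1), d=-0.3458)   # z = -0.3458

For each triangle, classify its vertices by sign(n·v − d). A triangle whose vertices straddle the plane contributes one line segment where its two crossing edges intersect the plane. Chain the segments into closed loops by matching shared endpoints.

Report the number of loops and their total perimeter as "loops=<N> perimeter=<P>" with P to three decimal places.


Straddling triangles (20 of 50):
  (v3,v8,v4) [++-] → (0.767154, 1.19695, -0.3458)–(1.63674, 0, -0.3458)  len=1.4795
  (v4,v8,v9) [-+-] → (0.767154, 1.19695, -0.3458)–(0.505808, 1.55665, -0.3458)  len=0.4446
  (v4,v9,v0) [--+] → (1.23213, 1.38553, -0.3458)–(2.2388, 0, -0.3458)  len=1.7126
  (v0,v9,v5) [+-+] → (1.23213, 1.38553, -0.3458)–(0.691848, 2.12917, -0.3458)  len=0.9192
  (v8,v13,v9) [++-] → (-0.901303, 1.09942, -0.3458)–(0.505808, 1.55665, -0.3458)  len=1.4795
  (v9,v13,v14) [-+-] → (-0.901303, 1.09942, -0.3458)–(-1.32418, 0.962029, -0.3458)  len=0.4446
  (v9,v14,v5) [--+] → (-0.937, 1.59995, -0.3458)–(0.691848, 2.12917, -0.3458)  len=1.7127
  (v5,v14,v10) [+-+] → (-0.937, 1.59995, -0.3458)–(-1.81125, 1.31591, -0.3458)  len=0.9192
  (v13,v18,v14) [++-] → (-1.32418, -0.517411, -0.3458)–(-1.32418, 0.962029, -0.3458)  len=1.4794
  (v14,v18,v19) [-+-] → (-1.32418, -0.517411, -0.3458)–(-1.32418, -0.962029, -0.3458)  len=0.4446
  (v14,v19,v10) [--+] → (-1.81125, -0.396696, -0.3458)–(-1.81125, 1.31591, -0.3458)  len=1.7126
  (v10,v19,v15) [+-+] → (-1.81125, -0.396696, -0.3458)–(-1.81125, -1.31591, -0.3458)  len=0.9192
  (v18,v23,v19) [++-] → (0.0829351, -1.41926, -0.3458)–(-1.32418, -0.962029, -0.3458)  len=1.4795
  (v19,v23,v24) [-+-] → (0.0829351, -1.41926, -0.3458)–(0.505808, -1.55665, -0.3458)  len=0.4446
  (v19,v24,v15) [--+] → (-0.182398, -1.84514, -0.3458)–(-1.81125, -1.31591, -0.3458)  len=1.7127
  (v15,v24,v20) [+-+] → (-0.182398, -1.84514, -0.3458)–(0.691848, -2.12917, -0.3458)  len=0.9192
  (v23,v3,v24) [++-] → (1.37539, -0.359705, -0.3458)–(0.505808, -1.55665, -0.3458)  len=1.4795
  (v24,v3,v4) [-+-] → (1.37539, -0.359705, -0.3458)–(1.63674, 0, -0.3458)  len=0.4446
  (v24,v4,v20) [--+] → (1.69852, -0.743643, -0.3458)–(0.691848, -2.12917, -0.3458)  len=1.7126
  (v20,v4,v0) [+-+] → (1.69852, -0.743643, -0.3458)–(2.2388, 0, -0.3458)  len=0.9192

Chained into 2 loop(s):
  loop 1: 10 segments, perimeter = 9.6206
  loop 2: 10 segments, perimeter = 13.1592
Total perimeter = 22.780

loops=2 perimeter=22.780


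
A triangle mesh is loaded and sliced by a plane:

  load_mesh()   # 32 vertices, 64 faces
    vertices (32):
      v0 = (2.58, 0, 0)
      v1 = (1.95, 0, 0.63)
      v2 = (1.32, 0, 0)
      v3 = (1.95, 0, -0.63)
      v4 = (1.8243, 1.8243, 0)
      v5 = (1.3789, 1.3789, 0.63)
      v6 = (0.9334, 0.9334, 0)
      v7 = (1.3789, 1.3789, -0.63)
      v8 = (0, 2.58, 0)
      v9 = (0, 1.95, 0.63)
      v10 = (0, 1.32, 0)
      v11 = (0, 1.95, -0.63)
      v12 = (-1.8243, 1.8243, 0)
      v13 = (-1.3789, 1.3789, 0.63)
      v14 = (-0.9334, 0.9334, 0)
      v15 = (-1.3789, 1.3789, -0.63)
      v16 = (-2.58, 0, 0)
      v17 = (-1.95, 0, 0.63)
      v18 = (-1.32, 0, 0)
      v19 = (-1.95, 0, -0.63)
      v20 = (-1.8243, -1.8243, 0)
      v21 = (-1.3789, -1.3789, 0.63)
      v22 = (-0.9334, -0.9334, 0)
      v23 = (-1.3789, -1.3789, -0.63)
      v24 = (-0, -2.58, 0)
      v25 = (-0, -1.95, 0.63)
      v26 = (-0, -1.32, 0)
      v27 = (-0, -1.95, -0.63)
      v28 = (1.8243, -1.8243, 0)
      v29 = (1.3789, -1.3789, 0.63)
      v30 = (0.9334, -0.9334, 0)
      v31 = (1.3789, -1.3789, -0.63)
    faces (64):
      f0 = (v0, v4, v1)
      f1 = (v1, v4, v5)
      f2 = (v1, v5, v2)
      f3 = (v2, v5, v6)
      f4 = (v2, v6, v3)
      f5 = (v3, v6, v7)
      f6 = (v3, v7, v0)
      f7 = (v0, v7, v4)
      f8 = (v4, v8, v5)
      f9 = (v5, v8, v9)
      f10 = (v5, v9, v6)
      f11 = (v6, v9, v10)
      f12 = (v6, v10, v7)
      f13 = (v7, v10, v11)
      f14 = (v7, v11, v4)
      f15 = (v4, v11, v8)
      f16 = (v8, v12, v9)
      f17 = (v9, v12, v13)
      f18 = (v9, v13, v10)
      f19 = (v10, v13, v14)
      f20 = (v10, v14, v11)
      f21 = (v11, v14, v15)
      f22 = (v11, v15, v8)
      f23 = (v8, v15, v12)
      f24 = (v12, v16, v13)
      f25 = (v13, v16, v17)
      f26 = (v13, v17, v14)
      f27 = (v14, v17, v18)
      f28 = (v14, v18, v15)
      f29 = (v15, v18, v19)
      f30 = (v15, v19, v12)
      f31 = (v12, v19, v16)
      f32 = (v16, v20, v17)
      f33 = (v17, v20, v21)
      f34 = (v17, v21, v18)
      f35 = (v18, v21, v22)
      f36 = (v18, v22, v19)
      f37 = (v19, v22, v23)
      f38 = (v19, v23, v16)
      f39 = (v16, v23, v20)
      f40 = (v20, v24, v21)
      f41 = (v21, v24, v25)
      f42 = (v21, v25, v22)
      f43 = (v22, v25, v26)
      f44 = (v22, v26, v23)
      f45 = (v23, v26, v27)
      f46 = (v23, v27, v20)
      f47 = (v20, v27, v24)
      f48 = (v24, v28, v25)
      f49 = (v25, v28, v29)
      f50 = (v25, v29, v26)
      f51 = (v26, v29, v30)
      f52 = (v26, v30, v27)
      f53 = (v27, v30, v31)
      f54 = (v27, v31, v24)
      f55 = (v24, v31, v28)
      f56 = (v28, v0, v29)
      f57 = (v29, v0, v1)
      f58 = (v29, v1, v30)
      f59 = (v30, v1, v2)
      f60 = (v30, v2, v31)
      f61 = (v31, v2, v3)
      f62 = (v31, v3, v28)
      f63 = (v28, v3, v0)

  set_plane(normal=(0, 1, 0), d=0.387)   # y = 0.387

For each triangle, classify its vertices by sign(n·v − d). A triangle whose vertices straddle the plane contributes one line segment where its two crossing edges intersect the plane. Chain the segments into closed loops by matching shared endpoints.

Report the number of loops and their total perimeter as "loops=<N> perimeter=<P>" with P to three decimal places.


Straddling triangles (16 of 64):
  (v0,v4,v1) [-+-] → (2.41969, 0.387, 0)–(1.92333, 0.387, 0.496354)  len=0.7020
  (v1,v4,v5) [-++] → (1.92333, 0.387, 0.496354)–(1.78972, 0.387, 0.63)  len=0.1890
  (v1,v5,v2) [-+-] → (1.78972, 0.387, 0.63)–(1.33653, 0.387, 0.176815)  len=0.6409
  (v2,v5,v6) [-++] → (1.33653, 0.387, 0.176815)–(1.15971, 0.387, 0)  len=0.2501
  (v2,v6,v3) [-+-] → (1.15971, 0.387, 0)–(1.5285, 0.387, -0.368794)  len=0.5216
  (v3,v6,v7) [-++] → (1.5285, 0.387, -0.368794)–(1.78972, 0.387, -0.63)  len=0.3694
  (v3,v7,v0) [-+-] → (1.78972, 0.387, -0.63)–(2.2429, 0.387, -0.176815)  len=0.6409
  (v0,v7,v4) [-++] → (2.2429, 0.387, -0.176815)–(2.41969, 0.387, 0)  len=0.2500
  (v12,v16,v13) [+-+] → (-2.41969, 0.387, 0)–(-2.2429, 0.387, 0.176815)  len=0.2500
  (v13,v16,v17) [+--] → (-2.2429, 0.387, 0.176815)–(-1.78972, 0.387, 0.63)  len=0.6409
  (v13,v17,v14) [+-+] → (-1.78972, 0.387, 0.63)–(-1.5285, 0.387, 0.368794)  len=0.3694
  (v14,v17,v18) [+--] → (-1.5285, 0.387, 0.368794)–(-1.15971, 0.387, 0)  len=0.5216
  (v14,v18,v15) [+-+] → (-1.15971, 0.387, 0)–(-1.33653, 0.387, -0.176815)  len=0.2501
  (v15,v18,v19) [+--] → (-1.33653, 0.387, -0.176815)–(-1.78972, 0.387, -0.63)  len=0.6409
  (v15,v19,v12) [+-+] → (-1.78972, 0.387, -0.63)–(-1.92333, 0.387, -0.496354)  len=0.1890
  (v12,v19,v16) [+--] → (-1.92333, 0.387, -0.496354)–(-2.41969, 0.387, 0)  len=0.7020

Chained into 2 loop(s):
  loop 1: 8 segments, perimeter = 3.5638
  loop 2: 8 segments, perimeter = 3.5638
Total perimeter = 7.128

loops=2 perimeter=7.128


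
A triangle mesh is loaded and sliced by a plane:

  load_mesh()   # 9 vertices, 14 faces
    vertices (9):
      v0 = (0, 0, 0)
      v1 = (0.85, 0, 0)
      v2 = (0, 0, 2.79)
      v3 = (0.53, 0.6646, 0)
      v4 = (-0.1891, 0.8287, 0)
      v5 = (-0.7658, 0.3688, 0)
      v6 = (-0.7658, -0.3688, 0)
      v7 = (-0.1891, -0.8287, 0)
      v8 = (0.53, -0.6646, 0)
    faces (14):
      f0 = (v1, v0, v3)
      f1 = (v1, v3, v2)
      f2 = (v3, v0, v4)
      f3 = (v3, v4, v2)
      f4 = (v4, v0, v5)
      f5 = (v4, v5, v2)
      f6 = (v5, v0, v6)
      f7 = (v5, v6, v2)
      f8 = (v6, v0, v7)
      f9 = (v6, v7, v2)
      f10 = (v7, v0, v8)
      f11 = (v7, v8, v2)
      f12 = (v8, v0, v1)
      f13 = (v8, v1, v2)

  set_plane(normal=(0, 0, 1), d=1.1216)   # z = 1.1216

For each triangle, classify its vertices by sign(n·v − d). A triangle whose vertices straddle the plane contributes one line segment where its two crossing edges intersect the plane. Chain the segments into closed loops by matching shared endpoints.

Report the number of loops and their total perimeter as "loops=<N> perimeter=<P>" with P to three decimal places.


Straddling triangles (7 of 14):
  (v1,v3,v2) [--+] → (0.316936, 0.397426, 1.1216)–(0.508294, 0, 1.1216)  len=0.4411
  (v3,v4,v2) [--+] → (-0.11308, 0.495557, 1.1216)–(0.316936, 0.397426, 1.1216)  len=0.4411
  (v4,v5,v2) [--+] → (-0.457943, 0.22054, 1.1216)–(-0.11308, 0.495557, 1.1216)  len=0.4411
  (v5,v6,v2) [--+] → (-0.457943, -0.22054, 1.1216)–(-0.457943, 0.22054, 1.1216)  len=0.4411
  (v6,v7,v2) [--+] → (-0.11308, -0.495557, 1.1216)–(-0.457943, -0.22054, 1.1216)  len=0.4411
  (v7,v8,v2) [--+] → (0.316936, -0.397426, 1.1216)–(-0.11308, -0.495557, 1.1216)  len=0.4411
  (v8,v1,v2) [--+] → (0.508294, 0, 1.1216)–(0.316936, -0.397426, 1.1216)  len=0.4411

Chained into 1 loop(s):
  loop 1: 7 segments, perimeter = 3.0876
Total perimeter = 3.088

loops=1 perimeter=3.088


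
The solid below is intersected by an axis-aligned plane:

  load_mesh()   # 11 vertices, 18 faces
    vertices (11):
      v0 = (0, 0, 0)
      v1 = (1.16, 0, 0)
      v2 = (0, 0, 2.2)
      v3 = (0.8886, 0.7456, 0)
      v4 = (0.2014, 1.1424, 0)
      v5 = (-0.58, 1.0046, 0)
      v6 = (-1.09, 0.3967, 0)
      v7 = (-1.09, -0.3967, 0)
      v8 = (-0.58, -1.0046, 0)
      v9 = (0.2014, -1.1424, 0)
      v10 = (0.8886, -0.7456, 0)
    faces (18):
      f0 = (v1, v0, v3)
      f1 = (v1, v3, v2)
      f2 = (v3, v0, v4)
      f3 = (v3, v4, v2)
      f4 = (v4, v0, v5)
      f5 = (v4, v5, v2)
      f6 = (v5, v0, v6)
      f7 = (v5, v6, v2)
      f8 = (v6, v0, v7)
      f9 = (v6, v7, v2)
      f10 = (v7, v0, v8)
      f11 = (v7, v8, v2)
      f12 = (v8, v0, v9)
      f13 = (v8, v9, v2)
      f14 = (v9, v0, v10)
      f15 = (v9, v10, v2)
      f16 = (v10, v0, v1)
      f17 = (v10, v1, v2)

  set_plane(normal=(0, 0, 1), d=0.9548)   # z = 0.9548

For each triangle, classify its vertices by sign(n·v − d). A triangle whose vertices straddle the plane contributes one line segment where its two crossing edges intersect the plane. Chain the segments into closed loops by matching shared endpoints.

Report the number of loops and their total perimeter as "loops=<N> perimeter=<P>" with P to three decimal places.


loops=1 perimeter=4.042

Straddling triangles (9 of 18):
  (v1,v3,v2) [--+] → (0.502948, 0.42201, 0.9548)–(0.65656, 0, 0.9548)  len=0.4491
  (v3,v4,v2) [--+] → (0.113992, 0.646598, 0.9548)–(0.502948, 0.42201, 0.9548)  len=0.4491
  (v4,v5,v2) [--+] → (-0.32828, 0.568604, 0.9548)–(0.113992, 0.646598, 0.9548)  len=0.4491
  (v5,v6,v2) [--+] → (-0.61694, 0.224532, 0.9548)–(-0.32828, 0.568604, 0.9548)  len=0.4491
  (v6,v7,v2) [--+] → (-0.61694, -0.224532, 0.9548)–(-0.61694, 0.224532, 0.9548)  len=0.4491
  (v7,v8,v2) [--+] → (-0.32828, -0.568604, 0.9548)–(-0.61694, -0.224532, 0.9548)  len=0.4491
  (v8,v9,v2) [--+] → (0.113992, -0.646598, 0.9548)–(-0.32828, -0.568604, 0.9548)  len=0.4491
  (v9,v10,v2) [--+] → (0.502948, -0.42201, 0.9548)–(0.113992, -0.646598, 0.9548)  len=0.4491
  (v10,v1,v2) [--+] → (0.65656, 0, 0.9548)–(0.502948, -0.42201, 0.9548)  len=0.4491

Chained into 1 loop(s):
  loop 1: 9 segments, perimeter = 4.0420
Total perimeter = 4.042


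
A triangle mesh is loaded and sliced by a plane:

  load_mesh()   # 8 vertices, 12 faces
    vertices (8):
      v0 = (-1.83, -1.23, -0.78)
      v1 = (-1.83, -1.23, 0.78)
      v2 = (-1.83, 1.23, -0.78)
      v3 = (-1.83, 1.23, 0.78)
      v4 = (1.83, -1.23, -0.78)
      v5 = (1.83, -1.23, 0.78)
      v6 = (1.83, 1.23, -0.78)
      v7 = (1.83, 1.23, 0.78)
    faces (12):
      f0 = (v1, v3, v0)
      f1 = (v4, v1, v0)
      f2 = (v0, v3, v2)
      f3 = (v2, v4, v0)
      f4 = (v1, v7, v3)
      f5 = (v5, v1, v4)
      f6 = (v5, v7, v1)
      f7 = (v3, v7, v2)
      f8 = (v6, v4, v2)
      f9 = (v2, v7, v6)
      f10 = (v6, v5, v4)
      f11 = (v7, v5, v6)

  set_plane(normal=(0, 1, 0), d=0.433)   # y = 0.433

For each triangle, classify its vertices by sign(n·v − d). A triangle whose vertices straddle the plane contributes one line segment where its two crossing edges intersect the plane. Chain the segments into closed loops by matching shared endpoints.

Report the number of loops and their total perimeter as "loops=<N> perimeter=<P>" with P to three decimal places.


Straddling triangles (8 of 12):
  (v1,v3,v0) [-+-] → (-1.83, 0.433, 0.78)–(-1.83, 0.433, 0.274585)  len=0.5054
  (v0,v3,v2) [-++] → (-1.83, 0.433, 0.274585)–(-1.83, 0.433, -0.78)  len=1.0546
  (v2,v4,v0) [+--] → (-0.64422, 0.433, -0.78)–(-1.83, 0.433, -0.78)  len=1.1858
  (v1,v7,v3) [-++] → (0.64422, 0.433, 0.78)–(-1.83, 0.433, 0.78)  len=2.4742
  (v5,v7,v1) [-+-] → (1.83, 0.433, 0.78)–(0.64422, 0.433, 0.78)  len=1.1858
  (v6,v4,v2) [+-+] → (1.83, 0.433, -0.78)–(-0.64422, 0.433, -0.78)  len=2.4742
  (v6,v5,v4) [+--] → (1.83, 0.433, -0.274585)–(1.83, 0.433, -0.78)  len=0.5054
  (v7,v5,v6) [+-+] → (1.83, 0.433, 0.78)–(1.83, 0.433, -0.274585)  len=1.0546

Chained into 1 loop(s):
  loop 1: 8 segments, perimeter = 10.4400
Total perimeter = 10.440

loops=1 perimeter=10.440


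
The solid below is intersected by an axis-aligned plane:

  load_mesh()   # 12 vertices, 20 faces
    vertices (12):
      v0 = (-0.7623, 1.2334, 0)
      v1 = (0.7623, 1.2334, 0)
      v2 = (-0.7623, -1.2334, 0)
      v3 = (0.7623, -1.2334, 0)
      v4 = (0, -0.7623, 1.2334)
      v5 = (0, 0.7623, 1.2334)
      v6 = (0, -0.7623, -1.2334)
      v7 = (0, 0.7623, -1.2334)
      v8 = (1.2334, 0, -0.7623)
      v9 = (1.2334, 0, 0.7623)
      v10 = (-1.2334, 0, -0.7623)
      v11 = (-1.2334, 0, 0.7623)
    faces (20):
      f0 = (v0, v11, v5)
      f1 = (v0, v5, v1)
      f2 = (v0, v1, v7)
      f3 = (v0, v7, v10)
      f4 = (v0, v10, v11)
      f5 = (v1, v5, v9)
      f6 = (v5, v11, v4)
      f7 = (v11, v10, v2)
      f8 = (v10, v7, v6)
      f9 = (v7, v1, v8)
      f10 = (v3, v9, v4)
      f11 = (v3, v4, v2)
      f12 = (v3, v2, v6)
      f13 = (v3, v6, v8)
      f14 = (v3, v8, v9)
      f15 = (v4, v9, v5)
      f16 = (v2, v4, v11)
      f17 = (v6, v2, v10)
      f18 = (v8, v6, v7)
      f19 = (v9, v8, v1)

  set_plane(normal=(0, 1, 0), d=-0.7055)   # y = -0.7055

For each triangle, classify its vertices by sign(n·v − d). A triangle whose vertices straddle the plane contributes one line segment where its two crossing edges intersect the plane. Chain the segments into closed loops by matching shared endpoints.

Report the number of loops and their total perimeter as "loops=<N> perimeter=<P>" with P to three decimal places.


loops=1 perimeter=6.632

Straddling triangles (10 of 20):
  (v5,v11,v4) [++-] → (-0.0919023, -0.7055, 1.1983)–(0, -0.7055, 1.2334)  len=0.0984
  (v11,v10,v2) [++-] → (-0.963933, -0.7055, -0.326267)–(-0.963933, -0.7055, 0.326267)  len=0.6525
  (v10,v7,v6) [++-] → (0, -0.7055, -1.2334)–(-0.0919023, -0.7055, -1.1983)  len=0.0984
  (v3,v9,v4) [-+-] → (0.963933, -0.7055, 0.326267)–(0.0919023, -0.7055, 1.1983)  len=1.2332
  (v3,v6,v8) [--+] → (0.0919023, -0.7055, -1.1983)–(0.963933, -0.7055, -0.326267)  len=1.2332
  (v3,v8,v9) [-++] → (0.963933, -0.7055, -0.326267)–(0.963933, -0.7055, 0.326267)  len=0.6525
  (v4,v9,v5) [-++] → (0.0919023, -0.7055, 1.1983)–(0, -0.7055, 1.2334)  len=0.0984
  (v2,v4,v11) [--+] → (-0.0919023, -0.7055, 1.1983)–(-0.963933, -0.7055, 0.326267)  len=1.2332
  (v6,v2,v10) [--+] → (-0.963933, -0.7055, -0.326267)–(-0.0919023, -0.7055, -1.1983)  len=1.2332
  (v8,v6,v7) [+-+] → (0.0919023, -0.7055, -1.1983)–(0, -0.7055, -1.2334)  len=0.0984

Chained into 1 loop(s):
  loop 1: 10 segments, perimeter = 6.6315
Total perimeter = 6.632


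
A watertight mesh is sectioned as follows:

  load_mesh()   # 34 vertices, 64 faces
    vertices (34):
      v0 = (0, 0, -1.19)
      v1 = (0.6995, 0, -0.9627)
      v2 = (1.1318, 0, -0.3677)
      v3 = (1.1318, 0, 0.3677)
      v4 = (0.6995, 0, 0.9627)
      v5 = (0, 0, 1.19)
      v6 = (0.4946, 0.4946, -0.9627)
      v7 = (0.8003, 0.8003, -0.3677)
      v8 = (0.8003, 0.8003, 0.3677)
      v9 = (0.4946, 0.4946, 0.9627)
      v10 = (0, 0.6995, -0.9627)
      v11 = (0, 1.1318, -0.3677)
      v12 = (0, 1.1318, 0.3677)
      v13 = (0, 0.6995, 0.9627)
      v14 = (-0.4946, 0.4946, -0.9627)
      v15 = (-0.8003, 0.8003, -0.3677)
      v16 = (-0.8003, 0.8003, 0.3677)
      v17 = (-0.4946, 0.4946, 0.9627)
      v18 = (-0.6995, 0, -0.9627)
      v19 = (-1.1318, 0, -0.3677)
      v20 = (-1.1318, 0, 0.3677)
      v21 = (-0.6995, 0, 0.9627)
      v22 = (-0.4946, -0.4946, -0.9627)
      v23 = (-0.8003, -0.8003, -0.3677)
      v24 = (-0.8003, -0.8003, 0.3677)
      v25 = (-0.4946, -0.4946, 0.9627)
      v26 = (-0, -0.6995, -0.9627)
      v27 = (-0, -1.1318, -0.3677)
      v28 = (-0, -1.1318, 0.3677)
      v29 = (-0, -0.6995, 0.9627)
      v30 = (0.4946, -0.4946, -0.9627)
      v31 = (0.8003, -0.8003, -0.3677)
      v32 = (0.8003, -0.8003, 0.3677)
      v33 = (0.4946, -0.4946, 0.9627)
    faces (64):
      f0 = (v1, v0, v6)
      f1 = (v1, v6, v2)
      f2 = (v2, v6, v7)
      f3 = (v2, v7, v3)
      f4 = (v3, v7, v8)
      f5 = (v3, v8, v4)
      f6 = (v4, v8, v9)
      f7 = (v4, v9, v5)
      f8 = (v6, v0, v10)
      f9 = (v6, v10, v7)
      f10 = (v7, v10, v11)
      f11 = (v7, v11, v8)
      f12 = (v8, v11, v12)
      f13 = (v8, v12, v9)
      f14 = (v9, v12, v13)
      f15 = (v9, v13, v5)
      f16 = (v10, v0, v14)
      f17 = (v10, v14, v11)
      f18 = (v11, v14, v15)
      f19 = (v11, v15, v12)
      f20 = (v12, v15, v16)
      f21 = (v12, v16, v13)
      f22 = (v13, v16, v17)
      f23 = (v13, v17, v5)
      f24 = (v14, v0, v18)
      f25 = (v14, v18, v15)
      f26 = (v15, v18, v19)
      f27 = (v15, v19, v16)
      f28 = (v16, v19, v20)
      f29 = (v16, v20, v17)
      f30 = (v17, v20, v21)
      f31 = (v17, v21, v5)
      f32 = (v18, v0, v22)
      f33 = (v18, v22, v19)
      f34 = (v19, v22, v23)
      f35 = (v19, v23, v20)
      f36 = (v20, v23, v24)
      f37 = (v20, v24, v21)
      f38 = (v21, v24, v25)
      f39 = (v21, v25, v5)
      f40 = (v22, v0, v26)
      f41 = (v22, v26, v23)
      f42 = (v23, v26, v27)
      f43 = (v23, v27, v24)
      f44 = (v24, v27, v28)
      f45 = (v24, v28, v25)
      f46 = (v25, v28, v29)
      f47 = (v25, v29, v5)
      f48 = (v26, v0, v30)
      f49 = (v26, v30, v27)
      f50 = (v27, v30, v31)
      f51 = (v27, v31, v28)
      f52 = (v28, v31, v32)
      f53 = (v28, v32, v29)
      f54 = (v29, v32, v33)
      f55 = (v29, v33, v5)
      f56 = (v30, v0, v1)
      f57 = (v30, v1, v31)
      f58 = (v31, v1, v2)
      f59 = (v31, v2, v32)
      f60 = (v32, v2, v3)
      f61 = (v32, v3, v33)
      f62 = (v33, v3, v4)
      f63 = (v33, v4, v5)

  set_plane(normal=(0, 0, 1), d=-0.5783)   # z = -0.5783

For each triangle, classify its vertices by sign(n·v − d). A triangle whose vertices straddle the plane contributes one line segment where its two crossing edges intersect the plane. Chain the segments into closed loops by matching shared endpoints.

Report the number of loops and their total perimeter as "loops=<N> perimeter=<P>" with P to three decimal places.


Straddling triangles (16 of 64):
  (v1,v6,v2) [--+] → (0.906263, 0.175063, -0.5783)–(0.978788, 0, -0.5783)  len=0.1895
  (v2,v6,v7) [+-+] → (0.906263, 0.175063, -0.5783)–(0.692098, 0.692098, -0.5783)  len=0.5596
  (v6,v10,v7) [--+] → (0.517034, 0.764622, -0.5783)–(0.692098, 0.692098, -0.5783)  len=0.1895
  (v7,v10,v11) [+-+] → (0.517034, 0.764622, -0.5783)–(0, 0.978788, -0.5783)  len=0.5596
  (v10,v14,v11) [--+] → (-0.175063, 0.906263, -0.5783)–(0, 0.978788, -0.5783)  len=0.1895
  (v11,v14,v15) [+-+] → (-0.175063, 0.906263, -0.5783)–(-0.692098, 0.692098, -0.5783)  len=0.5596
  (v14,v18,v15) [--+] → (-0.764622, 0.517034, -0.5783)–(-0.692098, 0.692098, -0.5783)  len=0.1895
  (v15,v18,v19) [+-+] → (-0.764622, 0.517034, -0.5783)–(-0.978788, 0, -0.5783)  len=0.5596
  (v18,v22,v19) [--+] → (-0.906263, -0.175063, -0.5783)–(-0.978788, 0, -0.5783)  len=0.1895
  (v19,v22,v23) [+-+] → (-0.906263, -0.175063, -0.5783)–(-0.692098, -0.692098, -0.5783)  len=0.5596
  (v22,v26,v23) [--+] → (-0.517034, -0.764622, -0.5783)–(-0.692098, -0.692098, -0.5783)  len=0.1895
  (v23,v26,v27) [+-+] → (-0.517034, -0.764622, -0.5783)–(0, -0.978788, -0.5783)  len=0.5596
  (v26,v30,v27) [--+] → (0.175063, -0.906263, -0.5783)–(0, -0.978788, -0.5783)  len=0.1895
  (v27,v30,v31) [+-+] → (0.175063, -0.906263, -0.5783)–(0.692098, -0.692098, -0.5783)  len=0.5596
  (v30,v1,v31) [--+] → (0.764622, -0.517034, -0.5783)–(0.692098, -0.692098, -0.5783)  len=0.1895
  (v31,v1,v2) [+-+] → (0.764622, -0.517034, -0.5783)–(0.978788, 0, -0.5783)  len=0.5596

Chained into 1 loop(s):
  loop 1: 16 segments, perimeter = 5.9930
Total perimeter = 5.993

loops=1 perimeter=5.993
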